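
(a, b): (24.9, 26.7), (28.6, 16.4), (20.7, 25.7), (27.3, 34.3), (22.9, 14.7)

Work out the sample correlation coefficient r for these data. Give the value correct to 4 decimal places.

0.0776

n = 5, Σa = 124.4, Σb = 117.8, Σa² = 3136.16, Σb² = 3034.92, Σab = 2938.88
nΣab − ΣaΣb = 14694.4 − 14654.32 = 40.08
nΣa² − (Σa)² = 15680.8 − 15475.36 = 205.44; nΣb² − (Σb)² = 15174.6 − 13876.84 = 1297.76
r = 40.08 / √(205.44 × 1297.76) = 40.08 / 516.3447 ≈ 0.0776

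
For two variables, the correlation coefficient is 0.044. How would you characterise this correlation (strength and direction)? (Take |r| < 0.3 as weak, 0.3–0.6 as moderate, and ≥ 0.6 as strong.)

weak positive

r = 0.044 > 0 so the relationship is positive.
|r| = 0.044, which falls in the weak range.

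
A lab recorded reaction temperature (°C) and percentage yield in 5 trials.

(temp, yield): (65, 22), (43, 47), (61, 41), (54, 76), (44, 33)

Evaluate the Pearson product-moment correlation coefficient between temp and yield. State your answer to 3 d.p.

n = 5, Σx = 267, Σy = 219, Σx² = 14647, Σy² = 11239, Σxy = 11508
nΣxy − ΣxΣy = 57540 − 58473 = -933
nΣx² − (Σx)² = 73235 − 71289 = 1946; nΣy² − (Σy)² = 56195 − 47961 = 8234
r = -933 / √(1946 × 8234) = -933 / 4002.9194 ≈ -0.233

-0.233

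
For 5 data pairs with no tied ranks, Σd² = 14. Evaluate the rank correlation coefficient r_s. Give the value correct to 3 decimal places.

0.300

ρ = 1 − 6Σd² / [n(n²−1)] = 1 − 6×14 / (5×24)
  = 1 − 84/120 = 1 − 0.7000 ≈ 0.300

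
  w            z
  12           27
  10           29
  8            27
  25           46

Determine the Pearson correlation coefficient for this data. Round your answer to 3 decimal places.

n = 4, Σw = 55, Σz = 129, Σw² = 933, Σz² = 4415, Σwz = 1980
nΣwz − ΣwΣz = 7920 − 7095 = 825
nΣw² − (Σw)² = 3732 − 3025 = 707; nΣz² − (Σz)² = 17660 − 16641 = 1019
r = 825 / √(707 × 1019) = 825 / 848.7832 ≈ 0.972

0.972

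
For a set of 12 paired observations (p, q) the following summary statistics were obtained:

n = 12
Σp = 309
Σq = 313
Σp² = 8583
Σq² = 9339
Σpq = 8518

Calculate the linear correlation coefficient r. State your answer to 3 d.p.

r = (nΣpq − ΣpΣq) / √[(nΣp² − (Σp)²)(nΣq² − (Σq)²)]
Numerator: 12×8518 − 309×313 = 5499
Denominator: √[(102996 − 95481)(112068 − 97969)] = √[7515 × 14099] = 10293.3952
r = 5499 / 10293.3952 ≈ 0.534

0.534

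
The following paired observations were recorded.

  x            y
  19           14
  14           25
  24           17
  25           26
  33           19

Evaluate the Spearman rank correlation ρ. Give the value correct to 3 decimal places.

Rank x: 2, 1, 3, 4, 5
Rank y: 1, 4, 2, 5, 3
d = rank(x) − rank(y): 1, -3, 1, -1, 2; Σd² = 16
ρ = 1 − 6Σd² / [n(n²−1)] = 1 − 6×16 / (5×24) = 1 − 96/120 ≈ 0.200

0.200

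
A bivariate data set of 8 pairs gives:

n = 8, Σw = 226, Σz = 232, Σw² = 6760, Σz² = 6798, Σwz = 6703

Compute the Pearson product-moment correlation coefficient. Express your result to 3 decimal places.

0.919

r = (nΣwz − ΣwΣz) / √[(nΣw² − (Σw)²)(nΣz² − (Σz)²)]
Numerator: 8×6703 − 226×232 = 1192
Denominator: √[(54080 − 51076)(54384 − 53824)] = √[3004 × 560] = 1297.0120
r = 1192 / 1297.0120 ≈ 0.919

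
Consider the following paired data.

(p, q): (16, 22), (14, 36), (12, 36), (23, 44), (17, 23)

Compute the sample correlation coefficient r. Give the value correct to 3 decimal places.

0.322

n = 5, Σp = 82, Σq = 161, Σp² = 1414, Σq² = 5541, Σpq = 2691
nΣpq − ΣpΣq = 13455 − 13202 = 253
nΣp² − (Σp)² = 7070 − 6724 = 346; nΣq² − (Σq)² = 27705 − 25921 = 1784
r = 253 / √(346 × 1784) = 253 / 785.6615 ≈ 0.322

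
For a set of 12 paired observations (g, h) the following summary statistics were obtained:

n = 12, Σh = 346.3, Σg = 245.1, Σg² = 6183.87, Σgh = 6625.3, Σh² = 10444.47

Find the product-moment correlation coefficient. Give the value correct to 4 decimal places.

-0.6147

r = (nΣgh − ΣgΣh) / √[(nΣg² − (Σg)²)(nΣh² − (Σh)²)]
Numerator: 12×6625.3 − 245.1×346.3 = -5374.53
Denominator: √[(74206.44 − 60074.01)(125333.64 − 119923.69)] = √[14132.43 × 5409.95] = 8743.8973
r = -5374.53 / 8743.8973 ≈ -0.6147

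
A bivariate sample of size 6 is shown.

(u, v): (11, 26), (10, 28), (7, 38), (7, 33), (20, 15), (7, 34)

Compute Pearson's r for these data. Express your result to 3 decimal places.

-0.964

n = 6, Σu = 62, Σv = 174, Σu² = 768, Σv² = 5374, Σuv = 1601
nΣuv − ΣuΣv = 9606 − 10788 = -1182
nΣu² − (Σu)² = 4608 − 3844 = 764; nΣv² − (Σv)² = 32244 − 30276 = 1968
r = -1182 / √(764 × 1968) = -1182 / 1226.1941 ≈ -0.964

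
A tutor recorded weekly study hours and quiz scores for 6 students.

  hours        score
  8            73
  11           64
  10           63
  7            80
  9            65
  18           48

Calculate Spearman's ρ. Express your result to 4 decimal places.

-0.9429

Rank hours: 2, 5, 4, 1, 3, 6
Rank score: 5, 3, 2, 6, 4, 1
d = rank(hours) − rank(score): -3, 2, 2, -5, -1, 5; Σd² = 68
ρ = 1 − 6Σd² / [n(n²−1)] = 1 − 6×68 / (6×35) = 1 − 408/210 ≈ -0.9429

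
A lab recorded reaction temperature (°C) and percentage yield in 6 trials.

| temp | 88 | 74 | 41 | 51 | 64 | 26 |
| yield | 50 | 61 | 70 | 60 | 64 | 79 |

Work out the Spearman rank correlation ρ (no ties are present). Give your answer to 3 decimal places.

Rank temp: 6, 5, 2, 3, 4, 1
Rank yield: 1, 3, 5, 2, 4, 6
d = rank(temp) − rank(yield): 5, 2, -3, 1, 0, -5; Σd² = 64
ρ = 1 − 6Σd² / [n(n²−1)] = 1 − 6×64 / (6×35) = 1 − 384/210 ≈ -0.829

-0.829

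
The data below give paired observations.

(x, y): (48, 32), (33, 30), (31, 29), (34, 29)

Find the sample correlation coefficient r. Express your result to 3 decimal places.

n = 4, Σx = 146, Σy = 120, Σx² = 5510, Σy² = 3606, Σxy = 4411
nΣxy − ΣxΣy = 17644 − 17520 = 124
nΣx² − (Σx)² = 22040 − 21316 = 724; nΣy² − (Σy)² = 14424 − 14400 = 24
r = 124 / √(724 × 24) = 124 / 131.8181 ≈ 0.941

0.941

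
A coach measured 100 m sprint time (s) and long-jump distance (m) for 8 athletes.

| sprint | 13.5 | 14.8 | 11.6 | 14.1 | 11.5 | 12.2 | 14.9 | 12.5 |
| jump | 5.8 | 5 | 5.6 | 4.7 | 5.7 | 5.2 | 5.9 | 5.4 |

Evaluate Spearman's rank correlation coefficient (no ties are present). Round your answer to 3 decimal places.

Rank sprint: 5, 7, 2, 6, 1, 3, 8, 4
Rank jump: 7, 2, 5, 1, 6, 3, 8, 4
d = rank(sprint) − rank(jump): -2, 5, -3, 5, -5, 0, 0, 0; Σd² = 88
ρ = 1 − 6Σd² / [n(n²−1)] = 1 − 6×88 / (8×63) = 1 − 528/504 ≈ -0.048

-0.048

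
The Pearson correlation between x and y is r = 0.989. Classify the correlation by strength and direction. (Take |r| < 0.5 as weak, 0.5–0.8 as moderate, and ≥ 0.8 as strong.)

r = 0.989 > 0 so the relationship is positive.
|r| = 0.989, which falls in the strong range.

strong positive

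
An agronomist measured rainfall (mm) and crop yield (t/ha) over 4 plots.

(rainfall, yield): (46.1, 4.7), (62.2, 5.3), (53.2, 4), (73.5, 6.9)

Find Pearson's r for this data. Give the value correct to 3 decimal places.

n = 4, Σx = 235, Σy = 20.9, Σx² = 14226.54, Σy² = 113.79, Σxy = 1266.28
nΣxy − ΣxΣy = 5065.12 − 4911.5 = 153.62
nΣx² − (Σx)² = 56906.16 − 55225 = 1681.16; nΣy² − (Σy)² = 455.16 − 436.81 = 18.35
r = 153.62 / √(1681.16 × 18.35) = 153.62 / 175.6396 ≈ 0.875

0.875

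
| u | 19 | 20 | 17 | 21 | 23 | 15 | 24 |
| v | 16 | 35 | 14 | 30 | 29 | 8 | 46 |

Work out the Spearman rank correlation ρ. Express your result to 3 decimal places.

Rank u: 3, 4, 2, 5, 6, 1, 7
Rank v: 3, 6, 2, 5, 4, 1, 7
d = rank(u) − rank(v): 0, -2, 0, 0, 2, 0, 0; Σd² = 8
ρ = 1 − 6Σd² / [n(n²−1)] = 1 − 6×8 / (7×48) = 1 − 48/336 ≈ 0.857

0.857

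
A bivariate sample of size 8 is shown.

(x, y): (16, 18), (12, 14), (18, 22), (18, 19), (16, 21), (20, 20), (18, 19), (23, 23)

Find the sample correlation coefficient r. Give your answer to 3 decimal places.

n = 8, Σx = 141, Σy = 156, Σx² = 2557, Σy² = 3096, Σxy = 2801
nΣxy − ΣxΣy = 22408 − 21996 = 412
nΣx² − (Σx)² = 20456 − 19881 = 575; nΣy² − (Σy)² = 24768 − 24336 = 432
r = 412 / √(575 × 432) = 412 / 498.3974 ≈ 0.827

0.827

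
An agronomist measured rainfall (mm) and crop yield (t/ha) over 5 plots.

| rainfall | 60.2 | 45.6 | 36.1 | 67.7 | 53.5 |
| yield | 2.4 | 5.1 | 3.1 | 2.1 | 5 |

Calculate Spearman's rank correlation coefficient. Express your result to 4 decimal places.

Rank rainfall: 4, 2, 1, 5, 3
Rank yield: 2, 5, 3, 1, 4
d = rank(rainfall) − rank(yield): 2, -3, -2, 4, -1; Σd² = 34
ρ = 1 − 6Σd² / [n(n²−1)] = 1 − 6×34 / (5×24) = 1 − 204/120 ≈ -0.7000

-0.7000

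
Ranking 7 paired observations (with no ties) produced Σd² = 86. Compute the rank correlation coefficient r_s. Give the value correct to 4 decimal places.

ρ = 1 − 6Σd² / [n(n²−1)] = 1 − 6×86 / (7×48)
  = 1 − 516/336 = 1 − 1.53571 ≈ -0.5357

-0.5357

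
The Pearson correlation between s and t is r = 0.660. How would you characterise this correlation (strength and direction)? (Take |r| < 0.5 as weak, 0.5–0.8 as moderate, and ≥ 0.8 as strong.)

moderate positive

r = 0.660 > 0 so the relationship is positive.
|r| = 0.660, which falls in the moderate range.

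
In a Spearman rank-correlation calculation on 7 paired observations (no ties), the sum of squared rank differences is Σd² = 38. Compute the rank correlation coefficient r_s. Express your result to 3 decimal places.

0.321

ρ = 1 − 6Σd² / [n(n²−1)] = 1 − 6×38 / (7×48)
  = 1 − 228/336 = 1 − 0.6786 ≈ 0.321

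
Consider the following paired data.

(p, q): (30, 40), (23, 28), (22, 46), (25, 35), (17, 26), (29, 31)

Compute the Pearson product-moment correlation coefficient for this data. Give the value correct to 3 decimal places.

0.325

n = 6, Σp = 146, Σq = 206, Σp² = 3668, Σq² = 7362, Σpq = 5072
nΣpq − ΣpΣq = 30432 − 30076 = 356
nΣp² − (Σp)² = 22008 − 21316 = 692; nΣq² − (Σq)² = 44172 − 42436 = 1736
r = 356 / √(692 × 1736) = 356 / 1096.0438 ≈ 0.325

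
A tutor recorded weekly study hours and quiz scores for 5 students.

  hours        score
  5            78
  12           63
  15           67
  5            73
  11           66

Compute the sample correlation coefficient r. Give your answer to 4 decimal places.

n = 5, Σx = 48, Σy = 347, Σx² = 540, Σy² = 24227, Σxy = 3242
nΣxy − ΣxΣy = 16210 − 16656 = -446
nΣx² − (Σx)² = 2700 − 2304 = 396; nΣy² − (Σy)² = 121135 − 120409 = 726
r = -446 / √(396 × 726) = -446 / 536.1865 ≈ -0.8318

-0.8318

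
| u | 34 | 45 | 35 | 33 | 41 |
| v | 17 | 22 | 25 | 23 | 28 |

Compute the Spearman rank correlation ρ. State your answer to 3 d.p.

Rank u: 2, 5, 3, 1, 4
Rank v: 1, 2, 4, 3, 5
d = rank(u) − rank(v): 1, 3, -1, -2, -1; Σd² = 16
ρ = 1 − 6Σd² / [n(n²−1)] = 1 − 6×16 / (5×24) = 1 − 96/120 ≈ 0.200

0.200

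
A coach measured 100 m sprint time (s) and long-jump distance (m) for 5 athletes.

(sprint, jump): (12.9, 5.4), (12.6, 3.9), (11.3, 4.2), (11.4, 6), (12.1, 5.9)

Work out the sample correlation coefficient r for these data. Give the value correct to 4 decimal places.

n = 5, Σx = 60.3, Σy = 25.4, Σx² = 729.23, Σy² = 132.82, Σxy = 306.05
nΣxy − ΣxΣy = 1530.25 − 1531.62 = -1.37
nΣx² − (Σx)² = 3646.15 − 3636.09 = 10.06; nΣy² − (Σy)² = 664.1 − 645.16 = 18.94
r = -1.37 / √(10.06 × 18.94) = -1.37 / 13.8035 ≈ -0.0993

-0.0993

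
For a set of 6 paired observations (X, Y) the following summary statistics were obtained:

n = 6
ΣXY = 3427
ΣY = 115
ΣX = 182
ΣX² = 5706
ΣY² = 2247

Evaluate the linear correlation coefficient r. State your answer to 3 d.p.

r = (nΣXY − ΣXΣY) / √[(nΣX² − (ΣX)²)(nΣY² − (ΣY)²)]
Numerator: 6×3427 − 182×115 = -368
Denominator: √[(34236 − 33124)(13482 − 13225)] = √[1112 × 257] = 534.5877
r = -368 / 534.5877 ≈ -0.688

-0.688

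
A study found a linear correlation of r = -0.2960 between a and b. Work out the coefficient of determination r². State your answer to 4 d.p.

r² = (-0.2960)² = 0.0876

0.0876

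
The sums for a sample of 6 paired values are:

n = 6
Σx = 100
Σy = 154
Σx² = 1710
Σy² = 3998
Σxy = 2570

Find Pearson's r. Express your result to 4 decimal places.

r = (nΣxy − ΣxΣy) / √[(nΣx² − (Σx)²)(nΣy² − (Σy)²)]
Numerator: 6×2570 − 100×154 = 20
Denominator: √[(10260 − 10000)(23988 − 23716)] = √[260 × 272] = 265.9323
r = 20 / 265.9323 ≈ 0.0752

0.0752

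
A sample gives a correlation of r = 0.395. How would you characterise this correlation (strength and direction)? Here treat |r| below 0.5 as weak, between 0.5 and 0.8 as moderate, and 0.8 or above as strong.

weak positive

r = 0.395 > 0 so the relationship is positive.
|r| = 0.395, which falls in the weak range.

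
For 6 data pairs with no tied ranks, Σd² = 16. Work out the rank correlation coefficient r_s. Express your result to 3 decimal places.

0.543

ρ = 1 − 6Σd² / [n(n²−1)] = 1 − 6×16 / (6×35)
  = 1 − 96/210 = 1 − 0.4571 ≈ 0.543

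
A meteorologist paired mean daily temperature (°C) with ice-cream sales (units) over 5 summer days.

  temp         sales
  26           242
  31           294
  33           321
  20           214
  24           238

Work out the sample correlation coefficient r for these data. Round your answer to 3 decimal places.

n = 5, Σx = 134, Σy = 1309, Σx² = 3702, Σy² = 350481, Σxy = 35991
nΣxy − ΣxΣy = 179955 − 175406 = 4549
nΣx² − (Σx)² = 18510 − 17956 = 554; nΣy² − (Σy)² = 1752405 − 1713481 = 38924
r = 4549 / √(554 × 38924) = 4549 / 4643.6942 ≈ 0.980

0.980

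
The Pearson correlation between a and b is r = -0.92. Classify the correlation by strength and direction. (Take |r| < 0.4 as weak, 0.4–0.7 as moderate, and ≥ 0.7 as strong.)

r = -0.92 < 0 so the relationship is negative.
|r| = 0.92, which falls in the strong range.

strong negative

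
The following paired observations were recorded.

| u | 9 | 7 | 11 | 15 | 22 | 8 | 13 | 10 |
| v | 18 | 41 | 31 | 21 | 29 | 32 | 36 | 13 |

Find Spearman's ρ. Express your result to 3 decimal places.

-0.286

Rank u: 3, 1, 5, 7, 8, 2, 6, 4
Rank v: 2, 8, 5, 3, 4, 6, 7, 1
d = rank(u) − rank(v): 1, -7, 0, 4, 4, -4, -1, 3; Σd² = 108
ρ = 1 − 6Σd² / [n(n²−1)] = 1 − 6×108 / (8×63) = 1 − 648/504 ≈ -0.286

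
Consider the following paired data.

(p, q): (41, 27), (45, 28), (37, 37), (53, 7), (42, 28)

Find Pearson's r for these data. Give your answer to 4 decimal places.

-0.9604

n = 5, Σp = 218, Σq = 127, Σp² = 9648, Σq² = 3715, Σpq = 5283
nΣpq − ΣpΣq = 26415 − 27686 = -1271
nΣp² − (Σp)² = 48240 − 47524 = 716; nΣq² − (Σq)² = 18575 − 16129 = 2446
r = -1271 / √(716 × 2446) = -1271 / 1323.3805 ≈ -0.9604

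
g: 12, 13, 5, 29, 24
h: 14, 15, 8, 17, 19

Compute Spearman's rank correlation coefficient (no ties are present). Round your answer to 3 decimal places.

0.900

Rank g: 2, 3, 1, 5, 4
Rank h: 2, 3, 1, 4, 5
d = rank(g) − rank(h): 0, 0, 0, 1, -1; Σd² = 2
ρ = 1 − 6Σd² / [n(n²−1)] = 1 − 6×2 / (5×24) = 1 − 12/120 ≈ 0.900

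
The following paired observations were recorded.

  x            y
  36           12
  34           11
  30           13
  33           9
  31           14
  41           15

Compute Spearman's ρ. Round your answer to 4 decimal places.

0.1429

Rank x: 5, 4, 1, 3, 2, 6
Rank y: 3, 2, 4, 1, 5, 6
d = rank(x) − rank(y): 2, 2, -3, 2, -3, 0; Σd² = 30
ρ = 1 − 6Σd² / [n(n²−1)] = 1 − 6×30 / (6×35) = 1 − 180/210 ≈ 0.1429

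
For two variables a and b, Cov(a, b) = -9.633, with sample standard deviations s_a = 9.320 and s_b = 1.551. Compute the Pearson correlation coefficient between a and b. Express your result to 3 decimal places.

-0.666

r = Cov(a,b) / (s_a · s_b) = -9.633 / (9.320 × 1.551)
  = -9.633 / 14.4553 ≈ -0.666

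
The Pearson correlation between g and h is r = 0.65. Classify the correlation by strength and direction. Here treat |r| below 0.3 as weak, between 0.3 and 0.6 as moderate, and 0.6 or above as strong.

r = 0.65 > 0 so the relationship is positive.
|r| = 0.65, which falls in the strong range.

strong positive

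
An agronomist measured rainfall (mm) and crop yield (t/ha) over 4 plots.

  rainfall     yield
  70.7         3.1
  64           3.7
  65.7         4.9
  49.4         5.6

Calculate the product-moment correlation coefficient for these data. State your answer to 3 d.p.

n = 4, Σx = 249.8, Σy = 17.3, Σx² = 15851.34, Σy² = 78.67, Σxy = 1054.54
nΣxy − ΣxΣy = 4218.16 − 4321.54 = -103.38
nΣx² − (Σx)² = 63405.36 − 62400.04 = 1005.32; nΣy² − (Σy)² = 314.68 − 299.29 = 15.39
r = -103.38 / √(1005.32 × 15.39) = -103.38 / 124.3860 ≈ -0.831

-0.831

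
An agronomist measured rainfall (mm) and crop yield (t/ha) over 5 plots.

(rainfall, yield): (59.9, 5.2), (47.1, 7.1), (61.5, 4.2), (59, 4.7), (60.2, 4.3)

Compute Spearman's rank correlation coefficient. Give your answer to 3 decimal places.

-0.900

Rank rainfall: 3, 1, 5, 2, 4
Rank yield: 4, 5, 1, 3, 2
d = rank(rainfall) − rank(yield): -1, -4, 4, -1, 2; Σd² = 38
ρ = 1 − 6Σd² / [n(n²−1)] = 1 − 6×38 / (5×24) = 1 − 228/120 ≈ -0.900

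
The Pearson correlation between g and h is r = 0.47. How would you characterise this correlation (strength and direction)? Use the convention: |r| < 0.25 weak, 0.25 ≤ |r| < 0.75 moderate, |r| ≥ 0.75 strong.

moderate positive

r = 0.47 > 0 so the relationship is positive.
|r| = 0.47, which falls in the moderate range.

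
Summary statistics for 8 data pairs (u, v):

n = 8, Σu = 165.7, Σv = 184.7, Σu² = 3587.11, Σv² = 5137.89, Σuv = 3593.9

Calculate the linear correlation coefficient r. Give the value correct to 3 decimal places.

r = (nΣuv − ΣuΣv) / √[(nΣu² − (Σu)²)(nΣv² − (Σv)²)]
Numerator: 8×3593.9 − 165.7×184.7 = -1853.59
Denominator: √[(28696.88 − 27456.49)(41103.12 − 34114.09)] = √[1240.39 × 6989.03] = 2944.3374
r = -1853.59 / 2944.3374 ≈ -0.630

-0.630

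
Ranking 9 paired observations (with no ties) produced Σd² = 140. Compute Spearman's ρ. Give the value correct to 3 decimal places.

ρ = 1 − 6Σd² / [n(n²−1)] = 1 − 6×140 / (9×80)
  = 1 − 840/720 = 1 − 1.1667 ≈ -0.167

-0.167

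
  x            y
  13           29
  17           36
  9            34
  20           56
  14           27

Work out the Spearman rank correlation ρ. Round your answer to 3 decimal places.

Rank x: 2, 4, 1, 5, 3
Rank y: 2, 4, 3, 5, 1
d = rank(x) − rank(y): 0, 0, -2, 0, 2; Σd² = 8
ρ = 1 − 6Σd² / [n(n²−1)] = 1 − 6×8 / (5×24) = 1 − 48/120 ≈ 0.600

0.600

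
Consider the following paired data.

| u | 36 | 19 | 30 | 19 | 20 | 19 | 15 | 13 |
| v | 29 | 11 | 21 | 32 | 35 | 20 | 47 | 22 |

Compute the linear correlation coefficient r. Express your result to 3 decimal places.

-0.127

n = 8, Σu = 171, Σv = 217, Σu² = 4073, Σv² = 6745, Σuv = 4562
nΣuv − ΣuΣv = 36496 − 37107 = -611
nΣu² − (Σu)² = 32584 − 29241 = 3343; nΣv² − (Σv)² = 53960 − 47089 = 6871
r = -611 / √(3343 × 6871) = -611 / 4792.6770 ≈ -0.127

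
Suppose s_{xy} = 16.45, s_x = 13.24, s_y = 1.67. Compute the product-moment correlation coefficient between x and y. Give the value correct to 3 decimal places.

r = Cov(x,y) / (s_x · s_y) = 16.45 / (13.24 × 1.67)
  = 16.45 / 22.1108 ≈ 0.744

0.744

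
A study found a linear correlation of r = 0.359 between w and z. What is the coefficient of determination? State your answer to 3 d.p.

r² = (0.359)² = 0.129

0.129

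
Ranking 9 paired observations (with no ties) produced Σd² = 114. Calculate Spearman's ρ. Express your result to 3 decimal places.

0.050

ρ = 1 − 6Σd² / [n(n²−1)] = 1 − 6×114 / (9×80)
  = 1 − 684/720 = 1 − 0.9500 ≈ 0.050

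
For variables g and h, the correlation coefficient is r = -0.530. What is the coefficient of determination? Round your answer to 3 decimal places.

r² = (-0.530)² = 0.281

0.281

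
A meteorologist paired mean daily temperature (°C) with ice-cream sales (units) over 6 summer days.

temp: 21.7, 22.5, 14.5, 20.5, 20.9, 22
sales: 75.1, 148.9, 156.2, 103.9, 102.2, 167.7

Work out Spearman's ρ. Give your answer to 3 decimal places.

0.086

Rank temp: 4, 6, 1, 2, 3, 5
Rank sales: 1, 4, 5, 3, 2, 6
d = rank(temp) − rank(sales): 3, 2, -4, -1, 1, -1; Σd² = 32
ρ = 1 − 6Σd² / [n(n²−1)] = 1 − 6×32 / (6×35) = 1 − 192/210 ≈ 0.086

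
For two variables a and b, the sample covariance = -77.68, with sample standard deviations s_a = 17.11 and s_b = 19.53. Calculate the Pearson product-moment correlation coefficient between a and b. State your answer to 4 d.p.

r = Cov(a,b) / (s_a · s_b) = -77.68 / (17.11 × 19.53)
  = -77.68 / 334.1583 ≈ -0.2325

-0.2325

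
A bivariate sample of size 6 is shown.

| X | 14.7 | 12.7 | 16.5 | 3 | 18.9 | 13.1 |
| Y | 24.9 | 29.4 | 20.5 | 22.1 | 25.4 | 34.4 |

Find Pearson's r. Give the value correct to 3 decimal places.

n = 6, ΣX = 78.9, ΣY = 156.7, ΣX² = 1187.45, ΣY² = 4221.55, ΣXY = 2074.66
nΣXY − ΣXΣY = 12447.96 − 12363.63 = 84.33
nΣX² − (ΣX)² = 7124.7 − 6225.21 = 899.49; nΣY² − (ΣY)² = 25329.3 − 24554.89 = 774.41
r = 84.33 / √(899.49 × 774.41) = 84.33 / 834.6101 ≈ 0.101

0.101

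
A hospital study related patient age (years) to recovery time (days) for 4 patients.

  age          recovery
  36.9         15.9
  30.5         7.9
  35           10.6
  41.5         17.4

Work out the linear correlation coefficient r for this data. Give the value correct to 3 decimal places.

0.940

n = 4, Σx = 143.9, Σy = 51.8, Σx² = 5239.11, Σy² = 730.34, Σxy = 1920.76
nΣxy − ΣxΣy = 7683.04 − 7454.02 = 229.02
nΣx² − (Σx)² = 20956.44 − 20707.21 = 249.23; nΣy² − (Σy)² = 2921.36 − 2683.24 = 238.12
r = 229.02 / √(249.23 × 238.12) = 229.02 / 243.6117 ≈ 0.940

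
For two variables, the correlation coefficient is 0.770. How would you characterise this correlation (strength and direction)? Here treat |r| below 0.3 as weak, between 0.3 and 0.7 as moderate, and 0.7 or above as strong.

r = 0.770 > 0 so the relationship is positive.
|r| = 0.770, which falls in the strong range.

strong positive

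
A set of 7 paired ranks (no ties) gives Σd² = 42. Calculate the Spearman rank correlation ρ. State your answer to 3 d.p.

0.250

ρ = 1 − 6Σd² / [n(n²−1)] = 1 − 6×42 / (7×48)
  = 1 − 252/336 = 1 − 0.7500 ≈ 0.250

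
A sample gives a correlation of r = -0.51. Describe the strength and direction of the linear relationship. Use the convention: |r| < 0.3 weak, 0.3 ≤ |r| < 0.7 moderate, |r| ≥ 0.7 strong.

moderate negative

r = -0.51 < 0 so the relationship is negative.
|r| = 0.51, which falls in the moderate range.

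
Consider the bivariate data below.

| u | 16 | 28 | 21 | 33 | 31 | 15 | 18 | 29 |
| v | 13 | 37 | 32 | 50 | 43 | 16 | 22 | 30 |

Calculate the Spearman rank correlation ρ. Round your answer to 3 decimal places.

0.905

Rank u: 2, 5, 4, 8, 7, 1, 3, 6
Rank v: 1, 6, 5, 8, 7, 2, 3, 4
d = rank(u) − rank(v): 1, -1, -1, 0, 0, -1, 0, 2; Σd² = 8
ρ = 1 − 6Σd² / [n(n²−1)] = 1 − 6×8 / (8×63) = 1 − 48/504 ≈ 0.905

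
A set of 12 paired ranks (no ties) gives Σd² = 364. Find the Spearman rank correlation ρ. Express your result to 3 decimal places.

-0.273

ρ = 1 − 6Σd² / [n(n²−1)] = 1 − 6×364 / (12×143)
  = 1 − 2184/1716 = 1 − 1.2727 ≈ -0.273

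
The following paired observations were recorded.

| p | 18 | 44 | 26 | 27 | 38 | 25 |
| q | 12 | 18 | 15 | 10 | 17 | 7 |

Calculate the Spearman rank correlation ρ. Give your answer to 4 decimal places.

Rank p: 1, 6, 3, 4, 5, 2
Rank q: 3, 6, 4, 2, 5, 1
d = rank(p) − rank(q): -2, 0, -1, 2, 0, 1; Σd² = 10
ρ = 1 − 6Σd² / [n(n²−1)] = 1 − 6×10 / (6×35) = 1 − 60/210 ≈ 0.7143

0.7143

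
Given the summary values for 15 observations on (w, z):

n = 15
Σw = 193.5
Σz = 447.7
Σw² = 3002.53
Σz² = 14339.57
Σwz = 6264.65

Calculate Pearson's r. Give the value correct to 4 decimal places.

0.6956

r = (nΣwz − ΣwΣz) / √[(nΣw² − (Σw)²)(nΣz² − (Σz)²)]
Numerator: 15×6264.65 − 193.5×447.7 = 7339.8
Denominator: √[(45037.95 − 37442.25)(215093.55 − 200435.29)] = √[7595.7 × 14658.26] = 10551.7650
r = 7339.8 / 10551.7650 ≈ 0.6956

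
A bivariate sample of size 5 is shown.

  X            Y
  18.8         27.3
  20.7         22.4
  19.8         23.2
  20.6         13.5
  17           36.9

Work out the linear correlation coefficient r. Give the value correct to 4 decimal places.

n = 5, ΣX = 96.9, ΣY = 123.3, ΣX² = 1887.33, ΣY² = 3329.15, ΣXY = 2341.68
nΣXY − ΣXΣY = 11708.4 − 11947.77 = -239.37
nΣX² − (ΣX)² = 9436.65 − 9389.61 = 47.04; nΣY² − (ΣY)² = 16645.75 − 15202.89 = 1442.86
r = -239.37 / √(47.04 × 1442.86) = -239.37 / 260.5228 ≈ -0.9188

-0.9188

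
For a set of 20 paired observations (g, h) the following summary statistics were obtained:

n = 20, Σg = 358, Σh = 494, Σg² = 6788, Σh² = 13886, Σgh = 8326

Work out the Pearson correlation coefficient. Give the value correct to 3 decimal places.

-0.646

r = (nΣgh − ΣgΣh) / √[(nΣg² − (Σg)²)(nΣh² − (Σh)²)]
Numerator: 20×8326 − 358×494 = -10332
Denominator: √[(135760 − 128164)(277720 − 244036)] = √[7596 × 33684] = 15995.7389
r = -10332 / 15995.7389 ≈ -0.646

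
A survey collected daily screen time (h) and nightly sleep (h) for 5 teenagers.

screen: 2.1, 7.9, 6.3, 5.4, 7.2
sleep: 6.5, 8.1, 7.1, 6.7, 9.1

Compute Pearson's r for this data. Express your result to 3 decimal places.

0.745

n = 5, Σx = 28.9, Σy = 37.5, Σx² = 187.51, Σy² = 285.97, Σxy = 224.07
nΣxy − ΣxΣy = 1120.35 − 1083.75 = 36.6
nΣx² − (Σx)² = 937.55 − 835.21 = 102.34; nΣy² − (Σy)² = 1429.85 − 1406.25 = 23.6
r = 36.6 / √(102.34 × 23.6) = 36.6 / 49.1449 ≈ 0.745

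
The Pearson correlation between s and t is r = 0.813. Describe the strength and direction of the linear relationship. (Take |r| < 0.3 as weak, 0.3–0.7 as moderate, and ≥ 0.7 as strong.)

strong positive

r = 0.813 > 0 so the relationship is positive.
|r| = 0.813, which falls in the strong range.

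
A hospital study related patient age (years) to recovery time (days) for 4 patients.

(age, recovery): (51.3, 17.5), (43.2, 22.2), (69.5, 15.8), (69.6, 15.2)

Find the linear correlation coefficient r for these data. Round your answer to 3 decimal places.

-0.918

n = 4, Σx = 233.6, Σy = 70.7, Σx² = 14172.34, Σy² = 1279.77, Σxy = 4012.81
nΣxy − ΣxΣy = 16051.24 − 16515.52 = -464.28
nΣx² − (Σx)² = 56689.36 − 54568.96 = 2120.4; nΣy² − (Σy)² = 5119.08 − 4998.49 = 120.59
r = -464.28 / √(2120.4 × 120.59) = -464.28 / 505.6669 ≈ -0.918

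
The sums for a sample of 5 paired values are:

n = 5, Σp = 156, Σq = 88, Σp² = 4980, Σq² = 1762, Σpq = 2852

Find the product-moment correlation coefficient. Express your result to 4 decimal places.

r = (nΣpq − ΣpΣq) / √[(nΣp² − (Σp)²)(nΣq² − (Σq)²)]
Numerator: 5×2852 − 156×88 = 532
Denominator: √[(24900 − 24336)(8810 − 7744)] = √[564 × 1066] = 775.3864
r = 532 / 775.3864 ≈ 0.6861

0.6861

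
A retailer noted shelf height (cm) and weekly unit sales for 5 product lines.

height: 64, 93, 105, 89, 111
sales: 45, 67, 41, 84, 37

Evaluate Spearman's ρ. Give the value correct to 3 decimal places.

-0.700

Rank height: 1, 3, 4, 2, 5
Rank sales: 3, 4, 2, 5, 1
d = rank(height) − rank(sales): -2, -1, 2, -3, 4; Σd² = 34
ρ = 1 − 6Σd² / [n(n²−1)] = 1 − 6×34 / (5×24) = 1 − 204/120 ≈ -0.700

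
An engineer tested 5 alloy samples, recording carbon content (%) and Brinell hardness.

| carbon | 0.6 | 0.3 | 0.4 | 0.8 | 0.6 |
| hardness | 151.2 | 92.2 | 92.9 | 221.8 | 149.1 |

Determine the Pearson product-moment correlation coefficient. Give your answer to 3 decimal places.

0.975

n = 5, Σx = 2.7, Σy = 707.2, Σx² = 1.61, Σy² = 111418.74, Σxy = 422.44
nΣxy − ΣxΣy = 2112.2 − 1909.44 = 202.76
nΣx² − (Σx)² = 8.05 − 7.29 = 0.76; nΣy² − (Σy)² = 557093.7 − 500131.84 = 56961.86
r = 202.76 / √(0.76 × 56961.86) = 202.76 / 208.0649 ≈ 0.975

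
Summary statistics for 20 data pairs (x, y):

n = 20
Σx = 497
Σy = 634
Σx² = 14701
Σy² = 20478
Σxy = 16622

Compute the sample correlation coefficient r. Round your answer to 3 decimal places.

r = (nΣxy − ΣxΣy) / √[(nΣx² − (Σx)²)(nΣy² − (Σy)²)]
Numerator: 20×16622 − 497×634 = 17342
Denominator: √[(294020 − 247009)(409560 − 401956)] = √[47011 × 7604] = 18906.9205
r = 17342 / 18906.9205 ≈ 0.917

0.917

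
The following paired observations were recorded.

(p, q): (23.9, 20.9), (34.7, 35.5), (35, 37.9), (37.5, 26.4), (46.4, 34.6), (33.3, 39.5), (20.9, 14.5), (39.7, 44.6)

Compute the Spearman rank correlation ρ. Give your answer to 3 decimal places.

0.476

Rank p: 2, 4, 5, 6, 8, 3, 1, 7
Rank q: 2, 5, 6, 3, 4, 7, 1, 8
d = rank(p) − rank(q): 0, -1, -1, 3, 4, -4, 0, -1; Σd² = 44
ρ = 1 − 6Σd² / [n(n²−1)] = 1 − 6×44 / (8×63) = 1 − 264/504 ≈ 0.476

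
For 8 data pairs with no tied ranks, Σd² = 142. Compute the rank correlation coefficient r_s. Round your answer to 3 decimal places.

-0.690

ρ = 1 − 6Σd² / [n(n²−1)] = 1 − 6×142 / (8×63)
  = 1 − 852/504 = 1 − 1.6905 ≈ -0.690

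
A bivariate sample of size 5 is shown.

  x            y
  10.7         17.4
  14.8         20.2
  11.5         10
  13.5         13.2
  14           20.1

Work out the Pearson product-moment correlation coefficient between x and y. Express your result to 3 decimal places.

n = 5, Σx = 64.5, Σy = 80.9, Σx² = 844.03, Σy² = 1389.05, Σxy = 1059.74
nΣxy − ΣxΣy = 5298.7 − 5218.05 = 80.65
nΣx² − (Σx)² = 4220.15 − 4160.25 = 59.9; nΣy² − (Σy)² = 6945.25 − 6544.81 = 400.44
r = 80.65 / √(59.9 × 400.44) = 80.65 / 154.8753 ≈ 0.521

0.521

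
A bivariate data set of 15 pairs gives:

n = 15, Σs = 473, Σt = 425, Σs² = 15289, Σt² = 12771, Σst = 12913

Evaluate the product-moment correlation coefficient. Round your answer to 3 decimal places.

r = (nΣst − ΣsΣt) / √[(nΣs² − (Σs)²)(nΣt² − (Σt)²)]
Numerator: 15×12913 − 473×425 = -7330
Denominator: √[(229335 − 223729)(191565 − 180625)] = √[5606 × 10940] = 7831.3243
r = -7330 / 7831.3243 ≈ -0.936

-0.936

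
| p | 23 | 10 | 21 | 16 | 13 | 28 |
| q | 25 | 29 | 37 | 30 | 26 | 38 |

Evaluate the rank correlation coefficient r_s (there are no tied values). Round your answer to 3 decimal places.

0.371

Rank p: 5, 1, 4, 3, 2, 6
Rank q: 1, 3, 5, 4, 2, 6
d = rank(p) − rank(q): 4, -2, -1, -1, 0, 0; Σd² = 22
ρ = 1 − 6Σd² / [n(n²−1)] = 1 − 6×22 / (6×35) = 1 − 132/210 ≈ 0.371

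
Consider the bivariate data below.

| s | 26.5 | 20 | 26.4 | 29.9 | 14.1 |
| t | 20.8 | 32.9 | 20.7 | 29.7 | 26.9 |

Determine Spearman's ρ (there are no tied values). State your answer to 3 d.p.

Rank s: 4, 2, 3, 5, 1
Rank t: 2, 5, 1, 4, 3
d = rank(s) − rank(t): 2, -3, 2, 1, -2; Σd² = 22
ρ = 1 − 6Σd² / [n(n²−1)] = 1 − 6×22 / (5×24) = 1 − 132/120 ≈ -0.100

-0.100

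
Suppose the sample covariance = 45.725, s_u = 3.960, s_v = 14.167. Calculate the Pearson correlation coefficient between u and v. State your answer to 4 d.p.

r = Cov(u,v) / (s_u · s_v) = 45.725 / (3.960 × 14.167)
  = 45.725 / 56.1013 ≈ 0.8150

0.8150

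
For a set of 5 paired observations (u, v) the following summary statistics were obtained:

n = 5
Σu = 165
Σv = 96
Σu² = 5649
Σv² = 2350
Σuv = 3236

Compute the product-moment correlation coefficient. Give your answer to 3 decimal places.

r = (nΣuv − ΣuΣv) / √[(nΣu² − (Σu)²)(nΣv² − (Σv)²)]
Numerator: 5×3236 − 165×96 = 340
Denominator: √[(28245 − 27225)(11750 − 9216)] = √[1020 × 2534] = 1607.6940
r = 340 / 1607.6940 ≈ 0.211

0.211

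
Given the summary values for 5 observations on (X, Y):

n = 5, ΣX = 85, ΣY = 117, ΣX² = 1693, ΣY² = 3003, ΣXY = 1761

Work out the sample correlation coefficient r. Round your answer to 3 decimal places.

r = (nΣXY − ΣXΣY) / √[(nΣX² − (ΣX)²)(nΣY² − (ΣY)²)]
Numerator: 5×1761 − 85×117 = -1140
Denominator: √[(8465 − 7225)(15015 − 13689)] = √[1240 × 1326] = 1282.2792
r = -1140 / 1282.2792 ≈ -0.889

-0.889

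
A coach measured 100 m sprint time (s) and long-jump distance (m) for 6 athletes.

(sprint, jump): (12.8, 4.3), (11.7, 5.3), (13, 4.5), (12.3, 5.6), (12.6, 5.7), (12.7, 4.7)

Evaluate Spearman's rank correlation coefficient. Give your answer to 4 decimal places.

-0.7143

Rank sprint: 5, 1, 6, 2, 3, 4
Rank jump: 1, 4, 2, 5, 6, 3
d = rank(sprint) − rank(jump): 4, -3, 4, -3, -3, 1; Σd² = 60
ρ = 1 − 6Σd² / [n(n²−1)] = 1 − 6×60 / (6×35) = 1 − 360/210 ≈ -0.7143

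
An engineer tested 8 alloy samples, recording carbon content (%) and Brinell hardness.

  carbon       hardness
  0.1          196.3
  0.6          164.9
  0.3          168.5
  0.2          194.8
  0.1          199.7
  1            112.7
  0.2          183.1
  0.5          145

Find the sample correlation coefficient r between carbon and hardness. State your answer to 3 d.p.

-0.951

n = 8, Σx = 3, Σy = 1365, Σx² = 1.8, Σy² = 239196.98, Σxy = 449.87
nΣxy − ΣxΣy = 3598.96 − 4095 = -496.04
nΣx² − (Σx)² = 14.4 − 9 = 5.4; nΣy² − (Σy)² = 1913575.84 − 1863225 = 50350.84
r = -496.04 / √(5.4 × 50350.84) = -496.04 / 521.4351 ≈ -0.951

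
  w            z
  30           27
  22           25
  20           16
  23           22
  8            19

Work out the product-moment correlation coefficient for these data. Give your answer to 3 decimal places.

0.653

n = 5, Σw = 103, Σz = 109, Σw² = 2377, Σz² = 2455, Σwz = 2338
nΣwz − ΣwΣz = 11690 − 11227 = 463
nΣw² − (Σw)² = 11885 − 10609 = 1276; nΣz² − (Σz)² = 12275 − 11881 = 394
r = 463 / √(1276 × 394) = 463 / 709.0444 ≈ 0.653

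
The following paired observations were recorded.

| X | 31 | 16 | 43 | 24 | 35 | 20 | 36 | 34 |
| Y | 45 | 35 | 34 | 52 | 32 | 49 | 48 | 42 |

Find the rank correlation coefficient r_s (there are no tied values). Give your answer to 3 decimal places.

-0.405

Rank X: 4, 1, 8, 3, 6, 2, 7, 5
Rank Y: 5, 3, 2, 8, 1, 7, 6, 4
d = rank(X) − rank(Y): -1, -2, 6, -5, 5, -5, 1, 1; Σd² = 118
ρ = 1 − 6Σd² / [n(n²−1)] = 1 − 6×118 / (8×63) = 1 − 708/504 ≈ -0.405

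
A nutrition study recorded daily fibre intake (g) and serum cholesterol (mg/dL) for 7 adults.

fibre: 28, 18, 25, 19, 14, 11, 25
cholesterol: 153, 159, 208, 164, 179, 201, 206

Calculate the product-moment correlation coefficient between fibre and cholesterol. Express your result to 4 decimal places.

n = 7, Σx = 140, Σy = 1270, Σx² = 3036, Σy² = 233728, Σxy = 25329
nΣxy − ΣxΣy = 177303 − 177800 = -497
nΣx² − (Σx)² = 21252 − 19600 = 1652; nΣy² − (Σy)² = 1636096 − 1612900 = 23196
r = -497 / √(1652 × 23196) = -497 / 6190.2982 ≈ -0.0803

-0.0803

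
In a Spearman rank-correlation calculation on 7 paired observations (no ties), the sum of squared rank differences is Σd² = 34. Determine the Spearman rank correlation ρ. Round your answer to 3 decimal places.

ρ = 1 − 6Σd² / [n(n²−1)] = 1 − 6×34 / (7×48)
  = 1 − 204/336 = 1 − 0.6071 ≈ 0.393

0.393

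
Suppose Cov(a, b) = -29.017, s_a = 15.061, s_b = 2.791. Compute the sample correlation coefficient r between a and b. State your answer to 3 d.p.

-0.690

r = Cov(a,b) / (s_a · s_b) = -29.017 / (15.061 × 2.791)
  = -29.017 / 42.0353 ≈ -0.690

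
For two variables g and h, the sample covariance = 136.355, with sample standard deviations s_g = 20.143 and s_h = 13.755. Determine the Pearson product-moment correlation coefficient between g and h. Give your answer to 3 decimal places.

r = Cov(g,h) / (s_g · s_h) = 136.355 / (20.143 × 13.755)
  = 136.355 / 277.0670 ≈ 0.492

0.492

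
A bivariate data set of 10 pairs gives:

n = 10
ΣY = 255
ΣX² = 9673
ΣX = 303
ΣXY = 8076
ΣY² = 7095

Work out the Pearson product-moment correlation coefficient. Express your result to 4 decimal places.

0.6473

r = (nΣXY − ΣXΣY) / √[(nΣX² − (ΣX)²)(nΣY² − (ΣY)²)]
Numerator: 10×8076 − 303×255 = 3495
Denominator: √[(96730 − 91809)(70950 − 65025)] = √[4921 × 5925] = 5399.7153
r = 3495 / 5399.7153 ≈ 0.6473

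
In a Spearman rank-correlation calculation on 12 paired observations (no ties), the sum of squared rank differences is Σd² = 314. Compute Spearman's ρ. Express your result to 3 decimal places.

ρ = 1 − 6Σd² / [n(n²−1)] = 1 − 6×314 / (12×143)
  = 1 − 1884/1716 = 1 − 1.0979 ≈ -0.098

-0.098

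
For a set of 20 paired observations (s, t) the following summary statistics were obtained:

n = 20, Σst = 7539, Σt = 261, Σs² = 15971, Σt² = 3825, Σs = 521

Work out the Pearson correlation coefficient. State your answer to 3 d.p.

0.738

r = (nΣst − ΣsΣt) / √[(nΣs² − (Σs)²)(nΣt² − (Σt)²)]
Numerator: 20×7539 − 521×261 = 14799
Denominator: √[(319420 − 271441)(76500 − 68121)] = √[47979 × 8379] = 20050.3377
r = 14799 / 20050.3377 ≈ 0.738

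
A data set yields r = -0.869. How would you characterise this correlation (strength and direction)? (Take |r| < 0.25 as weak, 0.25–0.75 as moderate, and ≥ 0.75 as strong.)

r = -0.869 < 0 so the relationship is negative.
|r| = 0.869, which falls in the strong range.

strong negative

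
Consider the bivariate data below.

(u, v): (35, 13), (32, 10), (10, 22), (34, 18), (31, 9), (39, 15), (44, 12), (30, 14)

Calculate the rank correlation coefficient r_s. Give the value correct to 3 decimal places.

Rank u: 6, 4, 1, 5, 3, 7, 8, 2
Rank v: 4, 2, 8, 7, 1, 6, 3, 5
d = rank(u) − rank(v): 2, 2, -7, -2, 2, 1, 5, -3; Σd² = 100
ρ = 1 − 6Σd² / [n(n²−1)] = 1 − 6×100 / (8×63) = 1 − 600/504 ≈ -0.190

-0.190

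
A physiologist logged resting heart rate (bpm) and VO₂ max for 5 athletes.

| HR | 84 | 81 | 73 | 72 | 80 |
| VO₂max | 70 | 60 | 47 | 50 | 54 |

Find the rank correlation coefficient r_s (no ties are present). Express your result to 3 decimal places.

Rank HR: 5, 4, 2, 1, 3
Rank VO₂max: 5, 4, 1, 2, 3
d = rank(HR) − rank(VO₂max): 0, 0, 1, -1, 0; Σd² = 2
ρ = 1 − 6Σd² / [n(n²−1)] = 1 − 6×2 / (5×24) = 1 − 12/120 ≈ 0.900

0.900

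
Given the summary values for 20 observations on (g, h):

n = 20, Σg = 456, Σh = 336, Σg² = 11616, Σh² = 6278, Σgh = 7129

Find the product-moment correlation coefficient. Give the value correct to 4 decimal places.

-0.6053

r = (nΣgh − ΣgΣh) / √[(nΣg² − (Σg)²)(nΣh² − (Σh)²)]
Numerator: 20×7129 − 456×336 = -10636
Denominator: √[(232320 − 207936)(125560 − 112896)] = √[24384 × 12664] = 17572.6770
r = -10636 / 17572.6770 ≈ -0.6053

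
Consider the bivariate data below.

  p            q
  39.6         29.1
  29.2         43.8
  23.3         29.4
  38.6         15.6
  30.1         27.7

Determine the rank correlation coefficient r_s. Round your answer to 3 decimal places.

-0.600

Rank p: 5, 2, 1, 4, 3
Rank q: 3, 5, 4, 1, 2
d = rank(p) − rank(q): 2, -3, -3, 3, 1; Σd² = 32
ρ = 1 − 6Σd² / [n(n²−1)] = 1 − 6×32 / (5×24) = 1 − 192/120 ≈ -0.600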